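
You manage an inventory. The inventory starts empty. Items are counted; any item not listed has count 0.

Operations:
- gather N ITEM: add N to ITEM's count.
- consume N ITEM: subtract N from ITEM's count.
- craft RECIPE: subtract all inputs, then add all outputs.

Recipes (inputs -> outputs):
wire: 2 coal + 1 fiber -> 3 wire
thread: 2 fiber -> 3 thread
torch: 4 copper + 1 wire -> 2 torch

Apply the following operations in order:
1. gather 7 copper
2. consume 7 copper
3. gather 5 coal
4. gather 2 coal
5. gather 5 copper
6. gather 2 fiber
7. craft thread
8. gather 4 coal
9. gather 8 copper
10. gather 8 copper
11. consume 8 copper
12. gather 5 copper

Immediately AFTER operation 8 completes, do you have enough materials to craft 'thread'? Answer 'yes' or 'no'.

After 1 (gather 7 copper): copper=7
After 2 (consume 7 copper): (empty)
After 3 (gather 5 coal): coal=5
After 4 (gather 2 coal): coal=7
After 5 (gather 5 copper): coal=7 copper=5
After 6 (gather 2 fiber): coal=7 copper=5 fiber=2
After 7 (craft thread): coal=7 copper=5 thread=3
After 8 (gather 4 coal): coal=11 copper=5 thread=3

Answer: no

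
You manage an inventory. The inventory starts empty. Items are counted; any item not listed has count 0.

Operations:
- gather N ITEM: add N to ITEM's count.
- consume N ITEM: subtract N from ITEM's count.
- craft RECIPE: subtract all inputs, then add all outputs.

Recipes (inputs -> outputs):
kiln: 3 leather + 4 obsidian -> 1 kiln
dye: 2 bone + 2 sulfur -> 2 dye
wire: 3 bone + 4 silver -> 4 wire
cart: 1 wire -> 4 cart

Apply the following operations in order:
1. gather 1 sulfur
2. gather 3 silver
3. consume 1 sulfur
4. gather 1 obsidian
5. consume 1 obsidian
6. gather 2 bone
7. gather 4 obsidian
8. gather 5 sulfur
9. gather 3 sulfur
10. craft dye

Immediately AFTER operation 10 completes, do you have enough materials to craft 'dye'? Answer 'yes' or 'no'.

After 1 (gather 1 sulfur): sulfur=1
After 2 (gather 3 silver): silver=3 sulfur=1
After 3 (consume 1 sulfur): silver=3
After 4 (gather 1 obsidian): obsidian=1 silver=3
After 5 (consume 1 obsidian): silver=3
After 6 (gather 2 bone): bone=2 silver=3
After 7 (gather 4 obsidian): bone=2 obsidian=4 silver=3
After 8 (gather 5 sulfur): bone=2 obsidian=4 silver=3 sulfur=5
After 9 (gather 3 sulfur): bone=2 obsidian=4 silver=3 sulfur=8
After 10 (craft dye): dye=2 obsidian=4 silver=3 sulfur=6

Answer: no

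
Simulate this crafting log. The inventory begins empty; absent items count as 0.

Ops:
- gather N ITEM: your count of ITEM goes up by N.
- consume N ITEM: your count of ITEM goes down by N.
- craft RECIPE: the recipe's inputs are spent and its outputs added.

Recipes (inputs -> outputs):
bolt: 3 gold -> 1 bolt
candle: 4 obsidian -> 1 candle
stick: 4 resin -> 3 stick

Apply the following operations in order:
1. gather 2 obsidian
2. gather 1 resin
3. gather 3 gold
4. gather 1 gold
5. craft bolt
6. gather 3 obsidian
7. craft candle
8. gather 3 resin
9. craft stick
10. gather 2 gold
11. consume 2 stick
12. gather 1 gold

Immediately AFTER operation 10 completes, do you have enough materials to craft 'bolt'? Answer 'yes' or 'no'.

Answer: yes

Derivation:
After 1 (gather 2 obsidian): obsidian=2
After 2 (gather 1 resin): obsidian=2 resin=1
After 3 (gather 3 gold): gold=3 obsidian=2 resin=1
After 4 (gather 1 gold): gold=4 obsidian=2 resin=1
After 5 (craft bolt): bolt=1 gold=1 obsidian=2 resin=1
After 6 (gather 3 obsidian): bolt=1 gold=1 obsidian=5 resin=1
After 7 (craft candle): bolt=1 candle=1 gold=1 obsidian=1 resin=1
After 8 (gather 3 resin): bolt=1 candle=1 gold=1 obsidian=1 resin=4
After 9 (craft stick): bolt=1 candle=1 gold=1 obsidian=1 stick=3
After 10 (gather 2 gold): bolt=1 candle=1 gold=3 obsidian=1 stick=3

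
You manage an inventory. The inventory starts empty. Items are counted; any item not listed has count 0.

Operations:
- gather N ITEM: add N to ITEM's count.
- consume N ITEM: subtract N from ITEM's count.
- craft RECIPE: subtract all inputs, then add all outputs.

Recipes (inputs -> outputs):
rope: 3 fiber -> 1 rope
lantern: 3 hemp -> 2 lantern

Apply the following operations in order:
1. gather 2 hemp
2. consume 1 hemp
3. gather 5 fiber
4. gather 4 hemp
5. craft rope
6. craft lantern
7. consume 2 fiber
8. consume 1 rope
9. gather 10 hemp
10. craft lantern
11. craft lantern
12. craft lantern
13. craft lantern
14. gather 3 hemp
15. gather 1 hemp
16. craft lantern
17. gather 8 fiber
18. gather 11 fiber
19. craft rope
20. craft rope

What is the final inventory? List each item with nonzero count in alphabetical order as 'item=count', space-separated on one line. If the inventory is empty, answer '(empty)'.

After 1 (gather 2 hemp): hemp=2
After 2 (consume 1 hemp): hemp=1
After 3 (gather 5 fiber): fiber=5 hemp=1
After 4 (gather 4 hemp): fiber=5 hemp=5
After 5 (craft rope): fiber=2 hemp=5 rope=1
After 6 (craft lantern): fiber=2 hemp=2 lantern=2 rope=1
After 7 (consume 2 fiber): hemp=2 lantern=2 rope=1
After 8 (consume 1 rope): hemp=2 lantern=2
After 9 (gather 10 hemp): hemp=12 lantern=2
After 10 (craft lantern): hemp=9 lantern=4
After 11 (craft lantern): hemp=6 lantern=6
After 12 (craft lantern): hemp=3 lantern=8
After 13 (craft lantern): lantern=10
After 14 (gather 3 hemp): hemp=3 lantern=10
After 15 (gather 1 hemp): hemp=4 lantern=10
After 16 (craft lantern): hemp=1 lantern=12
After 17 (gather 8 fiber): fiber=8 hemp=1 lantern=12
After 18 (gather 11 fiber): fiber=19 hemp=1 lantern=12
After 19 (craft rope): fiber=16 hemp=1 lantern=12 rope=1
After 20 (craft rope): fiber=13 hemp=1 lantern=12 rope=2

Answer: fiber=13 hemp=1 lantern=12 rope=2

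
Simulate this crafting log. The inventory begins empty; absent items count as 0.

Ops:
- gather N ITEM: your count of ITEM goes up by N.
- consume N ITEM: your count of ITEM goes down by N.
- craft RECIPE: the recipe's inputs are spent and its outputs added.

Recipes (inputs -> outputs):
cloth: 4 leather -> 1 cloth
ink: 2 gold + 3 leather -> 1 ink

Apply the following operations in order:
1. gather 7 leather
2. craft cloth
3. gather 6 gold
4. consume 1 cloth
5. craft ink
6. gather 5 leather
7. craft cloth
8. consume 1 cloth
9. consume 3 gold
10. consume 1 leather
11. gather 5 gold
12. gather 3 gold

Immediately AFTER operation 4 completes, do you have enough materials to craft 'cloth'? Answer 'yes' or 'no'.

After 1 (gather 7 leather): leather=7
After 2 (craft cloth): cloth=1 leather=3
After 3 (gather 6 gold): cloth=1 gold=6 leather=3
After 4 (consume 1 cloth): gold=6 leather=3

Answer: no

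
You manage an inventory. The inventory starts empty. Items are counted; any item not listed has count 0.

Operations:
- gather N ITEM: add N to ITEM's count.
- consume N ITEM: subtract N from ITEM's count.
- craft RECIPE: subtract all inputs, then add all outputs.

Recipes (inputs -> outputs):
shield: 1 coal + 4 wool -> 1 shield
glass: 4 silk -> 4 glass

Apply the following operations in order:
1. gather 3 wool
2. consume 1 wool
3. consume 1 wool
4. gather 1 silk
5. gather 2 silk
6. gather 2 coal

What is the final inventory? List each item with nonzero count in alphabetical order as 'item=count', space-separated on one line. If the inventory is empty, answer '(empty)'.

Answer: coal=2 silk=3 wool=1

Derivation:
After 1 (gather 3 wool): wool=3
After 2 (consume 1 wool): wool=2
After 3 (consume 1 wool): wool=1
After 4 (gather 1 silk): silk=1 wool=1
After 5 (gather 2 silk): silk=3 wool=1
After 6 (gather 2 coal): coal=2 silk=3 wool=1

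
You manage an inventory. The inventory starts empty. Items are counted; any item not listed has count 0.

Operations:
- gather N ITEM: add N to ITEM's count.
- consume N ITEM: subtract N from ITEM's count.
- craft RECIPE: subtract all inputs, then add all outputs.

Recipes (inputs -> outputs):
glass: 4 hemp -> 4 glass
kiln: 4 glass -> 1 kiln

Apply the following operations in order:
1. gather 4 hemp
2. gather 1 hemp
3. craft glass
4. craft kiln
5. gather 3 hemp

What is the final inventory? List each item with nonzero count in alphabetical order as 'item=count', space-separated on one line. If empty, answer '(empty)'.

After 1 (gather 4 hemp): hemp=4
After 2 (gather 1 hemp): hemp=5
After 3 (craft glass): glass=4 hemp=1
After 4 (craft kiln): hemp=1 kiln=1
After 5 (gather 3 hemp): hemp=4 kiln=1

Answer: hemp=4 kiln=1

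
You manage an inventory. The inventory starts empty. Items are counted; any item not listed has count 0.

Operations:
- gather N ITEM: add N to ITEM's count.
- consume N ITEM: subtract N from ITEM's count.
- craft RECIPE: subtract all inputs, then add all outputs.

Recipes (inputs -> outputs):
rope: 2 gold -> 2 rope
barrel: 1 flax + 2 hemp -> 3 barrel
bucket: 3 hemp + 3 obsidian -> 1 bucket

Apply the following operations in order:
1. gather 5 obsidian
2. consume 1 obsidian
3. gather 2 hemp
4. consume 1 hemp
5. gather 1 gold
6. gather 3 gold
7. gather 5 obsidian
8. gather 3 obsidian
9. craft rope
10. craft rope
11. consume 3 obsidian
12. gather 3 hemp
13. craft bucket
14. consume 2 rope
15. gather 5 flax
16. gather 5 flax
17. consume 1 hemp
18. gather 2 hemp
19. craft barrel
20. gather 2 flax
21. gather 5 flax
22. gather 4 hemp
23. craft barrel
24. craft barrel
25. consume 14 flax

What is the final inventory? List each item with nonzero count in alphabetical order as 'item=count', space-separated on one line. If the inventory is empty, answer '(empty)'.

Answer: barrel=9 bucket=1 obsidian=6 rope=2

Derivation:
After 1 (gather 5 obsidian): obsidian=5
After 2 (consume 1 obsidian): obsidian=4
After 3 (gather 2 hemp): hemp=2 obsidian=4
After 4 (consume 1 hemp): hemp=1 obsidian=4
After 5 (gather 1 gold): gold=1 hemp=1 obsidian=4
After 6 (gather 3 gold): gold=4 hemp=1 obsidian=4
After 7 (gather 5 obsidian): gold=4 hemp=1 obsidian=9
After 8 (gather 3 obsidian): gold=4 hemp=1 obsidian=12
After 9 (craft rope): gold=2 hemp=1 obsidian=12 rope=2
After 10 (craft rope): hemp=1 obsidian=12 rope=4
After 11 (consume 3 obsidian): hemp=1 obsidian=9 rope=4
After 12 (gather 3 hemp): hemp=4 obsidian=9 rope=4
After 13 (craft bucket): bucket=1 hemp=1 obsidian=6 rope=4
After 14 (consume 2 rope): bucket=1 hemp=1 obsidian=6 rope=2
After 15 (gather 5 flax): bucket=1 flax=5 hemp=1 obsidian=6 rope=2
After 16 (gather 5 flax): bucket=1 flax=10 hemp=1 obsidian=6 rope=2
After 17 (consume 1 hemp): bucket=1 flax=10 obsidian=6 rope=2
After 18 (gather 2 hemp): bucket=1 flax=10 hemp=2 obsidian=6 rope=2
After 19 (craft barrel): barrel=3 bucket=1 flax=9 obsidian=6 rope=2
After 20 (gather 2 flax): barrel=3 bucket=1 flax=11 obsidian=6 rope=2
After 21 (gather 5 flax): barrel=3 bucket=1 flax=16 obsidian=6 rope=2
After 22 (gather 4 hemp): barrel=3 bucket=1 flax=16 hemp=4 obsidian=6 rope=2
After 23 (craft barrel): barrel=6 bucket=1 flax=15 hemp=2 obsidian=6 rope=2
After 24 (craft barrel): barrel=9 bucket=1 flax=14 obsidian=6 rope=2
After 25 (consume 14 flax): barrel=9 bucket=1 obsidian=6 rope=2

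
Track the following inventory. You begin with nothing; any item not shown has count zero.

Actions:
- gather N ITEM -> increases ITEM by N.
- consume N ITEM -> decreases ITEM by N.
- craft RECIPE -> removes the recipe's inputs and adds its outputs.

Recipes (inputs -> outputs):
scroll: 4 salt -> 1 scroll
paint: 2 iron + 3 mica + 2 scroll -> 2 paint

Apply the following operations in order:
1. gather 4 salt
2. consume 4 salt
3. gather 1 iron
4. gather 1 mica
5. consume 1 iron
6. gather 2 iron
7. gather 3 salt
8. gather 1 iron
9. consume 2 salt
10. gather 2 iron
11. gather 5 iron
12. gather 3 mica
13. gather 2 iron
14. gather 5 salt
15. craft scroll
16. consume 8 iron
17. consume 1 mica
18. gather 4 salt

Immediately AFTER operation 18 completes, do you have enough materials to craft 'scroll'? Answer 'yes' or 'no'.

After 1 (gather 4 salt): salt=4
After 2 (consume 4 salt): (empty)
After 3 (gather 1 iron): iron=1
After 4 (gather 1 mica): iron=1 mica=1
After 5 (consume 1 iron): mica=1
After 6 (gather 2 iron): iron=2 mica=1
After 7 (gather 3 salt): iron=2 mica=1 salt=3
After 8 (gather 1 iron): iron=3 mica=1 salt=3
After 9 (consume 2 salt): iron=3 mica=1 salt=1
After 10 (gather 2 iron): iron=5 mica=1 salt=1
After 11 (gather 5 iron): iron=10 mica=1 salt=1
After 12 (gather 3 mica): iron=10 mica=4 salt=1
After 13 (gather 2 iron): iron=12 mica=4 salt=1
After 14 (gather 5 salt): iron=12 mica=4 salt=6
After 15 (craft scroll): iron=12 mica=4 salt=2 scroll=1
After 16 (consume 8 iron): iron=4 mica=4 salt=2 scroll=1
After 17 (consume 1 mica): iron=4 mica=3 salt=2 scroll=1
After 18 (gather 4 salt): iron=4 mica=3 salt=6 scroll=1

Answer: yes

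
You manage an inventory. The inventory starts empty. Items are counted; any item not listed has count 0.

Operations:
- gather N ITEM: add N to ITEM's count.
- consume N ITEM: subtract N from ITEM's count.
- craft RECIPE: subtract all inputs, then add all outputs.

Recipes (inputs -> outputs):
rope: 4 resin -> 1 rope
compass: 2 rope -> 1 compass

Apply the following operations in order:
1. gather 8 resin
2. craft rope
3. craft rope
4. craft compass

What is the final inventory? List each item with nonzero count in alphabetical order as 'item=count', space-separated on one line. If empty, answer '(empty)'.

After 1 (gather 8 resin): resin=8
After 2 (craft rope): resin=4 rope=1
After 3 (craft rope): rope=2
After 4 (craft compass): compass=1

Answer: compass=1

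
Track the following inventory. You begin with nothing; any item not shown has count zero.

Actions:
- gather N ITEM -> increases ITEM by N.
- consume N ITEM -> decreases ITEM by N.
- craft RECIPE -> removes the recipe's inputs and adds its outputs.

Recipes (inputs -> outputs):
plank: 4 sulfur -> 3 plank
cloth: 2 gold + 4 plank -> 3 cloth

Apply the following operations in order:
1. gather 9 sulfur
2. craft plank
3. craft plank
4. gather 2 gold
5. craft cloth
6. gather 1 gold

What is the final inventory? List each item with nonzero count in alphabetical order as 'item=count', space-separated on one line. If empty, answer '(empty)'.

After 1 (gather 9 sulfur): sulfur=9
After 2 (craft plank): plank=3 sulfur=5
After 3 (craft plank): plank=6 sulfur=1
After 4 (gather 2 gold): gold=2 plank=6 sulfur=1
After 5 (craft cloth): cloth=3 plank=2 sulfur=1
After 6 (gather 1 gold): cloth=3 gold=1 plank=2 sulfur=1

Answer: cloth=3 gold=1 plank=2 sulfur=1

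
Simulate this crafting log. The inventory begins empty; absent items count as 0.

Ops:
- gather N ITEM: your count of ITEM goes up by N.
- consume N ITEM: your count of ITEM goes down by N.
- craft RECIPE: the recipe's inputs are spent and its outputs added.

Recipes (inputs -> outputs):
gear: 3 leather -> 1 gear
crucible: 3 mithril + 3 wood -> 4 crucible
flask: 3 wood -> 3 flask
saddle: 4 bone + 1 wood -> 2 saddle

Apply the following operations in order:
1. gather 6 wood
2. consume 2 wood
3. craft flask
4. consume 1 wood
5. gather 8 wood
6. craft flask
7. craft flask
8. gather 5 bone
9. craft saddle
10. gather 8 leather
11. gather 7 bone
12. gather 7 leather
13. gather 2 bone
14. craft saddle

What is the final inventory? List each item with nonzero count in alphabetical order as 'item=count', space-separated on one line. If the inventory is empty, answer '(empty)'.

After 1 (gather 6 wood): wood=6
After 2 (consume 2 wood): wood=4
After 3 (craft flask): flask=3 wood=1
After 4 (consume 1 wood): flask=3
After 5 (gather 8 wood): flask=3 wood=8
After 6 (craft flask): flask=6 wood=5
After 7 (craft flask): flask=9 wood=2
After 8 (gather 5 bone): bone=5 flask=9 wood=2
After 9 (craft saddle): bone=1 flask=9 saddle=2 wood=1
After 10 (gather 8 leather): bone=1 flask=9 leather=8 saddle=2 wood=1
After 11 (gather 7 bone): bone=8 flask=9 leather=8 saddle=2 wood=1
After 12 (gather 7 leather): bone=8 flask=9 leather=15 saddle=2 wood=1
After 13 (gather 2 bone): bone=10 flask=9 leather=15 saddle=2 wood=1
After 14 (craft saddle): bone=6 flask=9 leather=15 saddle=4

Answer: bone=6 flask=9 leather=15 saddle=4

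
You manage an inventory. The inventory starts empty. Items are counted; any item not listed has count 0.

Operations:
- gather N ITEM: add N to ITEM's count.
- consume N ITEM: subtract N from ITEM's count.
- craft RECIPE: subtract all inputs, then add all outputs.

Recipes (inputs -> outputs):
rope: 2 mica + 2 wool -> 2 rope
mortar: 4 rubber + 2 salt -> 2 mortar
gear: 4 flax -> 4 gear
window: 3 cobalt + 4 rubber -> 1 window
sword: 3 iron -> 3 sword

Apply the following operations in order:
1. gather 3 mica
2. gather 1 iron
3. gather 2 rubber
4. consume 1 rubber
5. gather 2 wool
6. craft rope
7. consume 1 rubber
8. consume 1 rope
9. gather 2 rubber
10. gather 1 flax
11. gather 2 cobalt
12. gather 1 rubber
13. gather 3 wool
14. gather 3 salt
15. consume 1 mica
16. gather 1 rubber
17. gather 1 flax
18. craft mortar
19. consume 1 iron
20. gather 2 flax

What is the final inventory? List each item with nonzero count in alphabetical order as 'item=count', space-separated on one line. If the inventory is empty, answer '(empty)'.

Answer: cobalt=2 flax=4 mortar=2 rope=1 salt=1 wool=3

Derivation:
After 1 (gather 3 mica): mica=3
After 2 (gather 1 iron): iron=1 mica=3
After 3 (gather 2 rubber): iron=1 mica=3 rubber=2
After 4 (consume 1 rubber): iron=1 mica=3 rubber=1
After 5 (gather 2 wool): iron=1 mica=3 rubber=1 wool=2
After 6 (craft rope): iron=1 mica=1 rope=2 rubber=1
After 7 (consume 1 rubber): iron=1 mica=1 rope=2
After 8 (consume 1 rope): iron=1 mica=1 rope=1
After 9 (gather 2 rubber): iron=1 mica=1 rope=1 rubber=2
After 10 (gather 1 flax): flax=1 iron=1 mica=1 rope=1 rubber=2
After 11 (gather 2 cobalt): cobalt=2 flax=1 iron=1 mica=1 rope=1 rubber=2
After 12 (gather 1 rubber): cobalt=2 flax=1 iron=1 mica=1 rope=1 rubber=3
After 13 (gather 3 wool): cobalt=2 flax=1 iron=1 mica=1 rope=1 rubber=3 wool=3
After 14 (gather 3 salt): cobalt=2 flax=1 iron=1 mica=1 rope=1 rubber=3 salt=3 wool=3
After 15 (consume 1 mica): cobalt=2 flax=1 iron=1 rope=1 rubber=3 salt=3 wool=3
After 16 (gather 1 rubber): cobalt=2 flax=1 iron=1 rope=1 rubber=4 salt=3 wool=3
After 17 (gather 1 flax): cobalt=2 flax=2 iron=1 rope=1 rubber=4 salt=3 wool=3
After 18 (craft mortar): cobalt=2 flax=2 iron=1 mortar=2 rope=1 salt=1 wool=3
After 19 (consume 1 iron): cobalt=2 flax=2 mortar=2 rope=1 salt=1 wool=3
After 20 (gather 2 flax): cobalt=2 flax=4 mortar=2 rope=1 salt=1 wool=3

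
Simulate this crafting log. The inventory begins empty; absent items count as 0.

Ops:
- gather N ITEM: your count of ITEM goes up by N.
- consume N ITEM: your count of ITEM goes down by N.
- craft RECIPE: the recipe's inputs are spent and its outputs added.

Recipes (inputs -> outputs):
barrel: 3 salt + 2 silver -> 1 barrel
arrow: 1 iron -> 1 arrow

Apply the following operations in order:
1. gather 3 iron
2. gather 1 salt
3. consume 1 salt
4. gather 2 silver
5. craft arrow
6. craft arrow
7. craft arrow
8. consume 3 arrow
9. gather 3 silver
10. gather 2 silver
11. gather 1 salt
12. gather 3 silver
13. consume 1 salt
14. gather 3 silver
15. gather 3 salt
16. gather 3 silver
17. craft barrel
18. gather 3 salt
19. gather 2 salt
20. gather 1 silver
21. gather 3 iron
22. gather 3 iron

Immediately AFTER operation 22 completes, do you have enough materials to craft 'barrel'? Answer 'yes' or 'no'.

After 1 (gather 3 iron): iron=3
After 2 (gather 1 salt): iron=3 salt=1
After 3 (consume 1 salt): iron=3
After 4 (gather 2 silver): iron=3 silver=2
After 5 (craft arrow): arrow=1 iron=2 silver=2
After 6 (craft arrow): arrow=2 iron=1 silver=2
After 7 (craft arrow): arrow=3 silver=2
After 8 (consume 3 arrow): silver=2
After 9 (gather 3 silver): silver=5
After 10 (gather 2 silver): silver=7
After 11 (gather 1 salt): salt=1 silver=7
After 12 (gather 3 silver): salt=1 silver=10
After 13 (consume 1 salt): silver=10
After 14 (gather 3 silver): silver=13
After 15 (gather 3 salt): salt=3 silver=13
After 16 (gather 3 silver): salt=3 silver=16
After 17 (craft barrel): barrel=1 silver=14
After 18 (gather 3 salt): barrel=1 salt=3 silver=14
After 19 (gather 2 salt): barrel=1 salt=5 silver=14
After 20 (gather 1 silver): barrel=1 salt=5 silver=15
After 21 (gather 3 iron): barrel=1 iron=3 salt=5 silver=15
After 22 (gather 3 iron): barrel=1 iron=6 salt=5 silver=15

Answer: yes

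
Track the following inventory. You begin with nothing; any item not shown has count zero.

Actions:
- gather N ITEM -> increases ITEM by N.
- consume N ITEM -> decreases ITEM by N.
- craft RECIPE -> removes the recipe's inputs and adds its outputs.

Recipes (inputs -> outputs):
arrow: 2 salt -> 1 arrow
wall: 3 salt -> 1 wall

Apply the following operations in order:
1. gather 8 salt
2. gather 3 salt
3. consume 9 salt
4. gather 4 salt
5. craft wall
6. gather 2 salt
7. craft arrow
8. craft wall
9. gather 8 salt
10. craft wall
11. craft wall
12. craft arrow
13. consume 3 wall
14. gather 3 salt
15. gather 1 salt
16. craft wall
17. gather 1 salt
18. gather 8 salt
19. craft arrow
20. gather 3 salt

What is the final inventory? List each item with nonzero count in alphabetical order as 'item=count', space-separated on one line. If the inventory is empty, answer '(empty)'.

Answer: arrow=3 salt=11 wall=2

Derivation:
After 1 (gather 8 salt): salt=8
After 2 (gather 3 salt): salt=11
After 3 (consume 9 salt): salt=2
After 4 (gather 4 salt): salt=6
After 5 (craft wall): salt=3 wall=1
After 6 (gather 2 salt): salt=5 wall=1
After 7 (craft arrow): arrow=1 salt=3 wall=1
After 8 (craft wall): arrow=1 wall=2
After 9 (gather 8 salt): arrow=1 salt=8 wall=2
After 10 (craft wall): arrow=1 salt=5 wall=3
After 11 (craft wall): arrow=1 salt=2 wall=4
After 12 (craft arrow): arrow=2 wall=4
After 13 (consume 3 wall): arrow=2 wall=1
After 14 (gather 3 salt): arrow=2 salt=3 wall=1
After 15 (gather 1 salt): arrow=2 salt=4 wall=1
After 16 (craft wall): arrow=2 salt=1 wall=2
After 17 (gather 1 salt): arrow=2 salt=2 wall=2
After 18 (gather 8 salt): arrow=2 salt=10 wall=2
After 19 (craft arrow): arrow=3 salt=8 wall=2
After 20 (gather 3 salt): arrow=3 salt=11 wall=2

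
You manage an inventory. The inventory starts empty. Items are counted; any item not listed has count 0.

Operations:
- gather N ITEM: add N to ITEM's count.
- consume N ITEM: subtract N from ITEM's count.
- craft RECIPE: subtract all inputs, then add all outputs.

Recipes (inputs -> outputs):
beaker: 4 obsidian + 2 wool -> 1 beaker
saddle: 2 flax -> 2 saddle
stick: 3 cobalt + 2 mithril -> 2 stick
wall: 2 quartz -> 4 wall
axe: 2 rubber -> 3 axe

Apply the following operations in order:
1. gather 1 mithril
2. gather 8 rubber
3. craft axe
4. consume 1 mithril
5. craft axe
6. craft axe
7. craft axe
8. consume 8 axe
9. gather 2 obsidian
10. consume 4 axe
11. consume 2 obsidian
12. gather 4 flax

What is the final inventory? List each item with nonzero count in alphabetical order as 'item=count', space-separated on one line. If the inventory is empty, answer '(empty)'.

Answer: flax=4

Derivation:
After 1 (gather 1 mithril): mithril=1
After 2 (gather 8 rubber): mithril=1 rubber=8
After 3 (craft axe): axe=3 mithril=1 rubber=6
After 4 (consume 1 mithril): axe=3 rubber=6
After 5 (craft axe): axe=6 rubber=4
After 6 (craft axe): axe=9 rubber=2
After 7 (craft axe): axe=12
After 8 (consume 8 axe): axe=4
After 9 (gather 2 obsidian): axe=4 obsidian=2
After 10 (consume 4 axe): obsidian=2
After 11 (consume 2 obsidian): (empty)
After 12 (gather 4 flax): flax=4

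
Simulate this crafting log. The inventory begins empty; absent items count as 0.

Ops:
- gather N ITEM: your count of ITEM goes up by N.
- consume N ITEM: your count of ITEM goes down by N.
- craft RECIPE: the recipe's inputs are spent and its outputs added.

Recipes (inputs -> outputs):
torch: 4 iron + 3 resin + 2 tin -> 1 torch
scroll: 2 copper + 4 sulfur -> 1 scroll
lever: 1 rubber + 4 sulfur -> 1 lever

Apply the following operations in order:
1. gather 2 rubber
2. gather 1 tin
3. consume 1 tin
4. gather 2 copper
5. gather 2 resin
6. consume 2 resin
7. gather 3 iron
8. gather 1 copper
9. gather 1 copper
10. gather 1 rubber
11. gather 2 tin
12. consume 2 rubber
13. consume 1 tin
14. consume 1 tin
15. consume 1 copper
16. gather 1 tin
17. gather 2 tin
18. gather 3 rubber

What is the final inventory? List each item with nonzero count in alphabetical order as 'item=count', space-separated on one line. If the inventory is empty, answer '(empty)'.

Answer: copper=3 iron=3 rubber=4 tin=3

Derivation:
After 1 (gather 2 rubber): rubber=2
After 2 (gather 1 tin): rubber=2 tin=1
After 3 (consume 1 tin): rubber=2
After 4 (gather 2 copper): copper=2 rubber=2
After 5 (gather 2 resin): copper=2 resin=2 rubber=2
After 6 (consume 2 resin): copper=2 rubber=2
After 7 (gather 3 iron): copper=2 iron=3 rubber=2
After 8 (gather 1 copper): copper=3 iron=3 rubber=2
After 9 (gather 1 copper): copper=4 iron=3 rubber=2
After 10 (gather 1 rubber): copper=4 iron=3 rubber=3
After 11 (gather 2 tin): copper=4 iron=3 rubber=3 tin=2
After 12 (consume 2 rubber): copper=4 iron=3 rubber=1 tin=2
After 13 (consume 1 tin): copper=4 iron=3 rubber=1 tin=1
After 14 (consume 1 tin): copper=4 iron=3 rubber=1
After 15 (consume 1 copper): copper=3 iron=3 rubber=1
After 16 (gather 1 tin): copper=3 iron=3 rubber=1 tin=1
After 17 (gather 2 tin): copper=3 iron=3 rubber=1 tin=3
After 18 (gather 3 rubber): copper=3 iron=3 rubber=4 tin=3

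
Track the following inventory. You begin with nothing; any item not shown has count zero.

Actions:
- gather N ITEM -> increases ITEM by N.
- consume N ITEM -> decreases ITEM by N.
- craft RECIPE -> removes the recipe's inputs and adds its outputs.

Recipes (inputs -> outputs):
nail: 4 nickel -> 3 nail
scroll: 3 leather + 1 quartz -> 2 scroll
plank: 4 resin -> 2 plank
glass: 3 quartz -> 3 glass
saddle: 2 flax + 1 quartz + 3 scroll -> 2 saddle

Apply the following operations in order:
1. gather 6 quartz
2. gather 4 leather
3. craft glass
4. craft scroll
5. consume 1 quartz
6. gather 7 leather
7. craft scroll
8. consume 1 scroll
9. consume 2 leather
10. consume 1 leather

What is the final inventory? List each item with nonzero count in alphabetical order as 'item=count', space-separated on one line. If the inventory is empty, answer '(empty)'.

After 1 (gather 6 quartz): quartz=6
After 2 (gather 4 leather): leather=4 quartz=6
After 3 (craft glass): glass=3 leather=4 quartz=3
After 4 (craft scroll): glass=3 leather=1 quartz=2 scroll=2
After 5 (consume 1 quartz): glass=3 leather=1 quartz=1 scroll=2
After 6 (gather 7 leather): glass=3 leather=8 quartz=1 scroll=2
After 7 (craft scroll): glass=3 leather=5 scroll=4
After 8 (consume 1 scroll): glass=3 leather=5 scroll=3
After 9 (consume 2 leather): glass=3 leather=3 scroll=3
After 10 (consume 1 leather): glass=3 leather=2 scroll=3

Answer: glass=3 leather=2 scroll=3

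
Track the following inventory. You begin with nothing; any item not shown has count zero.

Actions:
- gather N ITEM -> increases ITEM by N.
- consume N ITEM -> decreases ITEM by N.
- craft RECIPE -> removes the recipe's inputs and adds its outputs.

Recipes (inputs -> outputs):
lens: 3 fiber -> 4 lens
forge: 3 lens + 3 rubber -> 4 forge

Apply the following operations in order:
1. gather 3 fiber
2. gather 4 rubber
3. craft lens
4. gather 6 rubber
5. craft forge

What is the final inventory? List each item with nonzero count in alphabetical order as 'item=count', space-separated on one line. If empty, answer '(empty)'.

Answer: forge=4 lens=1 rubber=7

Derivation:
After 1 (gather 3 fiber): fiber=3
After 2 (gather 4 rubber): fiber=3 rubber=4
After 3 (craft lens): lens=4 rubber=4
After 4 (gather 6 rubber): lens=4 rubber=10
After 5 (craft forge): forge=4 lens=1 rubber=7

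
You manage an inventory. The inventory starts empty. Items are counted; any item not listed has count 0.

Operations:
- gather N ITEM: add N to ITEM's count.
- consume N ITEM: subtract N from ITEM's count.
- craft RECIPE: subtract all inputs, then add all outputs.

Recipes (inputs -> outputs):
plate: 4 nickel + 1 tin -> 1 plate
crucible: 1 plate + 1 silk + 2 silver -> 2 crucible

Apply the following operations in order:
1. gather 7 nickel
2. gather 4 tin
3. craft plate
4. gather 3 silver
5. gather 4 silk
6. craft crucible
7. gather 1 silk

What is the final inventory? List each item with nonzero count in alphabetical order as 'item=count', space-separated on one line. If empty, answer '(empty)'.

Answer: crucible=2 nickel=3 silk=4 silver=1 tin=3

Derivation:
After 1 (gather 7 nickel): nickel=7
After 2 (gather 4 tin): nickel=7 tin=4
After 3 (craft plate): nickel=3 plate=1 tin=3
After 4 (gather 3 silver): nickel=3 plate=1 silver=3 tin=3
After 5 (gather 4 silk): nickel=3 plate=1 silk=4 silver=3 tin=3
After 6 (craft crucible): crucible=2 nickel=3 silk=3 silver=1 tin=3
After 7 (gather 1 silk): crucible=2 nickel=3 silk=4 silver=1 tin=3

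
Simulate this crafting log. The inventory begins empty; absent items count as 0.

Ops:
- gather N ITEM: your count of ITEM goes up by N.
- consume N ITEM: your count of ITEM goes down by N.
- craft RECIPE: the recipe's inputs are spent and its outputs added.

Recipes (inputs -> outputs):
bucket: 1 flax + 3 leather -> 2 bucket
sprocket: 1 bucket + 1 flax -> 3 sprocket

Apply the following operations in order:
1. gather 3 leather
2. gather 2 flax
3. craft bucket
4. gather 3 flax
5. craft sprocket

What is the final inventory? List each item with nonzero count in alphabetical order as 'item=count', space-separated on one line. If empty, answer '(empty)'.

Answer: bucket=1 flax=3 sprocket=3

Derivation:
After 1 (gather 3 leather): leather=3
After 2 (gather 2 flax): flax=2 leather=3
After 3 (craft bucket): bucket=2 flax=1
After 4 (gather 3 flax): bucket=2 flax=4
After 5 (craft sprocket): bucket=1 flax=3 sprocket=3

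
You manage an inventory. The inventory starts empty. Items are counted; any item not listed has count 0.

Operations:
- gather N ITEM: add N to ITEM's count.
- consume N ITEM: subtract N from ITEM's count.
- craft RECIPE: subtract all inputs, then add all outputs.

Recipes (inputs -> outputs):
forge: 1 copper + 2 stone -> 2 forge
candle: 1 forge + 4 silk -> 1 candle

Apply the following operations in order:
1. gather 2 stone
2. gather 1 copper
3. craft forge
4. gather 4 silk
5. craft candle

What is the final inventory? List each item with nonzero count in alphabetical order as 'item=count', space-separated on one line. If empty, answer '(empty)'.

Answer: candle=1 forge=1

Derivation:
After 1 (gather 2 stone): stone=2
After 2 (gather 1 copper): copper=1 stone=2
After 3 (craft forge): forge=2
After 4 (gather 4 silk): forge=2 silk=4
After 5 (craft candle): candle=1 forge=1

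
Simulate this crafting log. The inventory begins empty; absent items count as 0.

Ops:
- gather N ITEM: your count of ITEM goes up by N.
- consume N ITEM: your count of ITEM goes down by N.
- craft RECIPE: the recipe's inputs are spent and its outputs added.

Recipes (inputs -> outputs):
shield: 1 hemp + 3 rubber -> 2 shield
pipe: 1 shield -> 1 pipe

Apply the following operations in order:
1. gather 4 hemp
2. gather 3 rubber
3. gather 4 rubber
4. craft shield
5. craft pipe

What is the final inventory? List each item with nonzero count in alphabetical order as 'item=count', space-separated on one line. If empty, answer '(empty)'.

After 1 (gather 4 hemp): hemp=4
After 2 (gather 3 rubber): hemp=4 rubber=3
After 3 (gather 4 rubber): hemp=4 rubber=7
After 4 (craft shield): hemp=3 rubber=4 shield=2
After 5 (craft pipe): hemp=3 pipe=1 rubber=4 shield=1

Answer: hemp=3 pipe=1 rubber=4 shield=1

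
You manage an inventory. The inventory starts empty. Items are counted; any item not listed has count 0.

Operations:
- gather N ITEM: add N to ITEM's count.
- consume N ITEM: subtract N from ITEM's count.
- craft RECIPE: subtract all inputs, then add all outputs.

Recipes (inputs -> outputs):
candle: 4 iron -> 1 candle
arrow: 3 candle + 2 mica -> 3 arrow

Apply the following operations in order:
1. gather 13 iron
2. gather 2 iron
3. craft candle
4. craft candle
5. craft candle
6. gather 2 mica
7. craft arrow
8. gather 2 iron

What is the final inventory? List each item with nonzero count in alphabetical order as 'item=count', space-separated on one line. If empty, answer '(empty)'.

After 1 (gather 13 iron): iron=13
After 2 (gather 2 iron): iron=15
After 3 (craft candle): candle=1 iron=11
After 4 (craft candle): candle=2 iron=7
After 5 (craft candle): candle=3 iron=3
After 6 (gather 2 mica): candle=3 iron=3 mica=2
After 7 (craft arrow): arrow=3 iron=3
After 8 (gather 2 iron): arrow=3 iron=5

Answer: arrow=3 iron=5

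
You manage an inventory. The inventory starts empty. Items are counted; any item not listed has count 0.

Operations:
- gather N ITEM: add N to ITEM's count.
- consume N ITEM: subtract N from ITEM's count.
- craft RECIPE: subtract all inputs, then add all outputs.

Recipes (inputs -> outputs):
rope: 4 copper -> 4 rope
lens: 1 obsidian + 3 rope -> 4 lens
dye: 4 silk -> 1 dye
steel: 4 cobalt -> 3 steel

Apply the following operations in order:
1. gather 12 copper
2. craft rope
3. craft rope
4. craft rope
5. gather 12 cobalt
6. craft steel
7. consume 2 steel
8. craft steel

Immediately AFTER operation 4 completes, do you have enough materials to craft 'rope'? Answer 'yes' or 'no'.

Answer: no

Derivation:
After 1 (gather 12 copper): copper=12
After 2 (craft rope): copper=8 rope=4
After 3 (craft rope): copper=4 rope=8
After 4 (craft rope): rope=12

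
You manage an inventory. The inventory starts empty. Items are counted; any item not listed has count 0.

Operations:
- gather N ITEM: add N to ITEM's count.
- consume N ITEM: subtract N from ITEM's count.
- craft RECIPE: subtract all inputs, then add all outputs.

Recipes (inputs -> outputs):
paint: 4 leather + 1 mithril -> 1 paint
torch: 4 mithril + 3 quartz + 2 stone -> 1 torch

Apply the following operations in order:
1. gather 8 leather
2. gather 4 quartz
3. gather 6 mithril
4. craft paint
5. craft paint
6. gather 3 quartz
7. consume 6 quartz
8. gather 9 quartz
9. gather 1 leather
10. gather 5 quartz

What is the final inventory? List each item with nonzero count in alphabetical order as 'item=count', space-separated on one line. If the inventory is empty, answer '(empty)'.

After 1 (gather 8 leather): leather=8
After 2 (gather 4 quartz): leather=8 quartz=4
After 3 (gather 6 mithril): leather=8 mithril=6 quartz=4
After 4 (craft paint): leather=4 mithril=5 paint=1 quartz=4
After 5 (craft paint): mithril=4 paint=2 quartz=4
After 6 (gather 3 quartz): mithril=4 paint=2 quartz=7
After 7 (consume 6 quartz): mithril=4 paint=2 quartz=1
After 8 (gather 9 quartz): mithril=4 paint=2 quartz=10
After 9 (gather 1 leather): leather=1 mithril=4 paint=2 quartz=10
After 10 (gather 5 quartz): leather=1 mithril=4 paint=2 quartz=15

Answer: leather=1 mithril=4 paint=2 quartz=15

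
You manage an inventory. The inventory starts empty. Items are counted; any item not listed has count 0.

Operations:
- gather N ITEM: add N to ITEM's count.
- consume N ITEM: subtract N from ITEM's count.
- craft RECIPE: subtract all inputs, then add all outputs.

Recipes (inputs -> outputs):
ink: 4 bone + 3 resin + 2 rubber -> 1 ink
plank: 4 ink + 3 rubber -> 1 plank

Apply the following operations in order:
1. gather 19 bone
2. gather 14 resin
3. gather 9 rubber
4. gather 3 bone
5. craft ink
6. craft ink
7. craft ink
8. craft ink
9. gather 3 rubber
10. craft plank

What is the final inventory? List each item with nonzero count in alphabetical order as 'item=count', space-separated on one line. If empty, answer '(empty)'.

After 1 (gather 19 bone): bone=19
After 2 (gather 14 resin): bone=19 resin=14
After 3 (gather 9 rubber): bone=19 resin=14 rubber=9
After 4 (gather 3 bone): bone=22 resin=14 rubber=9
After 5 (craft ink): bone=18 ink=1 resin=11 rubber=7
After 6 (craft ink): bone=14 ink=2 resin=8 rubber=5
After 7 (craft ink): bone=10 ink=3 resin=5 rubber=3
After 8 (craft ink): bone=6 ink=4 resin=2 rubber=1
After 9 (gather 3 rubber): bone=6 ink=4 resin=2 rubber=4
After 10 (craft plank): bone=6 plank=1 resin=2 rubber=1

Answer: bone=6 plank=1 resin=2 rubber=1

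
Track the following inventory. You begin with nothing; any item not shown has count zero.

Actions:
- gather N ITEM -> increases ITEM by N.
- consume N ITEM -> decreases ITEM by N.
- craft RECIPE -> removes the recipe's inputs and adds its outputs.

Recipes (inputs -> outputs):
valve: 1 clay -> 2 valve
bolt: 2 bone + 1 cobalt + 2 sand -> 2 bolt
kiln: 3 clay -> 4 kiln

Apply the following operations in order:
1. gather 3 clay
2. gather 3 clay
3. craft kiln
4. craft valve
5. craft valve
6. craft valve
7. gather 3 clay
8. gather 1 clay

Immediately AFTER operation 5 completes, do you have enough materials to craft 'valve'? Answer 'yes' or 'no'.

Answer: yes

Derivation:
After 1 (gather 3 clay): clay=3
After 2 (gather 3 clay): clay=6
After 3 (craft kiln): clay=3 kiln=4
After 4 (craft valve): clay=2 kiln=4 valve=2
After 5 (craft valve): clay=1 kiln=4 valve=4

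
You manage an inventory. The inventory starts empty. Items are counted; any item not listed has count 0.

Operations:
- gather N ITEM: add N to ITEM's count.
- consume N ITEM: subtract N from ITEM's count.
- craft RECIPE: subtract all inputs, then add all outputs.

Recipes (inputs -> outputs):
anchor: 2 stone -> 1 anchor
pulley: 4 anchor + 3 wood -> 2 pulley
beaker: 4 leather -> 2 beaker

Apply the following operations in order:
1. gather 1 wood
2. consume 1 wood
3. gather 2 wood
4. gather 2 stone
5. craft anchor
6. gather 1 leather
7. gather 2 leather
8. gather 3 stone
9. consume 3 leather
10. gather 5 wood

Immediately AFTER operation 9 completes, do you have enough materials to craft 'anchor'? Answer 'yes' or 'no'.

After 1 (gather 1 wood): wood=1
After 2 (consume 1 wood): (empty)
After 3 (gather 2 wood): wood=2
After 4 (gather 2 stone): stone=2 wood=2
After 5 (craft anchor): anchor=1 wood=2
After 6 (gather 1 leather): anchor=1 leather=1 wood=2
After 7 (gather 2 leather): anchor=1 leather=3 wood=2
After 8 (gather 3 stone): anchor=1 leather=3 stone=3 wood=2
After 9 (consume 3 leather): anchor=1 stone=3 wood=2

Answer: yes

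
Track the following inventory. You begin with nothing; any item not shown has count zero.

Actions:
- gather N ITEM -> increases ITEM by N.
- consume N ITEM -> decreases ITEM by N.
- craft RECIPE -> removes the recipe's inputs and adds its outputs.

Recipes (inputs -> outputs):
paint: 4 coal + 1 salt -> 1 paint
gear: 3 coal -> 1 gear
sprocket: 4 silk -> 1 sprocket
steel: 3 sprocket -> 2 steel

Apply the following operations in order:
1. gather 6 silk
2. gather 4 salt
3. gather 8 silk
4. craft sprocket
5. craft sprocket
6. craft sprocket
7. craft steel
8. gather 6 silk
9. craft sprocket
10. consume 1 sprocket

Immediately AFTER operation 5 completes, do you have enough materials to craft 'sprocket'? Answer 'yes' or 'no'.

Answer: yes

Derivation:
After 1 (gather 6 silk): silk=6
After 2 (gather 4 salt): salt=4 silk=6
After 3 (gather 8 silk): salt=4 silk=14
After 4 (craft sprocket): salt=4 silk=10 sprocket=1
After 5 (craft sprocket): salt=4 silk=6 sprocket=2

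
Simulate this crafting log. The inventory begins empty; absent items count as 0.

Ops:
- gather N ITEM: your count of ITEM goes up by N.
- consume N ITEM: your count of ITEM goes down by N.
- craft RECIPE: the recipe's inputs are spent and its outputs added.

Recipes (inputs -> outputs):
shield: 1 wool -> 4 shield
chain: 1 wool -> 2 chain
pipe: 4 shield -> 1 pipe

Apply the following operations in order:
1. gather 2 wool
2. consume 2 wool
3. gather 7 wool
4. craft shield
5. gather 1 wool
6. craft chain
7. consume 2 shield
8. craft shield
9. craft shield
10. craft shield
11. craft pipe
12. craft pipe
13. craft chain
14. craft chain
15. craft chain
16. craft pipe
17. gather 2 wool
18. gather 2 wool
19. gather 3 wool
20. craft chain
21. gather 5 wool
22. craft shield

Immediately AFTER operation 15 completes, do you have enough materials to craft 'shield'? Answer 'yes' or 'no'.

After 1 (gather 2 wool): wool=2
After 2 (consume 2 wool): (empty)
After 3 (gather 7 wool): wool=7
After 4 (craft shield): shield=4 wool=6
After 5 (gather 1 wool): shield=4 wool=7
After 6 (craft chain): chain=2 shield=4 wool=6
After 7 (consume 2 shield): chain=2 shield=2 wool=6
After 8 (craft shield): chain=2 shield=6 wool=5
After 9 (craft shield): chain=2 shield=10 wool=4
After 10 (craft shield): chain=2 shield=14 wool=3
After 11 (craft pipe): chain=2 pipe=1 shield=10 wool=3
After 12 (craft pipe): chain=2 pipe=2 shield=6 wool=3
After 13 (craft chain): chain=4 pipe=2 shield=6 wool=2
After 14 (craft chain): chain=6 pipe=2 shield=6 wool=1
After 15 (craft chain): chain=8 pipe=2 shield=6

Answer: no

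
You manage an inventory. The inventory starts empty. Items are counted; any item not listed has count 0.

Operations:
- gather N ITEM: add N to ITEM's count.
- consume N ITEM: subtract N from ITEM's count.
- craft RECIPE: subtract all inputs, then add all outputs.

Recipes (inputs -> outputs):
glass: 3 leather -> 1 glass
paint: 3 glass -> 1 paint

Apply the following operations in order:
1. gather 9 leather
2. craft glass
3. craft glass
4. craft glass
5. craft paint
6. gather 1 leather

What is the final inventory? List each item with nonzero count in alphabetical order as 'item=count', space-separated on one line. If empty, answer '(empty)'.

After 1 (gather 9 leather): leather=9
After 2 (craft glass): glass=1 leather=6
After 3 (craft glass): glass=2 leather=3
After 4 (craft glass): glass=3
After 5 (craft paint): paint=1
After 6 (gather 1 leather): leather=1 paint=1

Answer: leather=1 paint=1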